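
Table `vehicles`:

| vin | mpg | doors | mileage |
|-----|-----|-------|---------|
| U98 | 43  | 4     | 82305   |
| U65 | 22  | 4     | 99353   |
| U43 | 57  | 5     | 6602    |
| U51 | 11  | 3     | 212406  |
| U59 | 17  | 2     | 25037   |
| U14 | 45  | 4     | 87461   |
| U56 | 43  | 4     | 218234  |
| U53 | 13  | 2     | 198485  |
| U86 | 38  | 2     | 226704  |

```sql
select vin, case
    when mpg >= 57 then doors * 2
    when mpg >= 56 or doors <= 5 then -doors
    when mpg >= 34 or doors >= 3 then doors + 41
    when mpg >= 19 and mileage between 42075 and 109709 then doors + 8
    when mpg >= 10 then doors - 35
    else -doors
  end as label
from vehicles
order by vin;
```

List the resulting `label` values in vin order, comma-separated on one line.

-4, 10, -3, -2, -4, -2, -4, -2, -4

vin=U14: mpg >= 56 or doors <= 5 → -4
vin=U43: mpg >= 57 → 10
vin=U51: mpg >= 56 or doors <= 5 → -3
vin=U53: mpg >= 56 or doors <= 5 → -2
vin=U56: mpg >= 56 or doors <= 5 → -4
vin=U59: mpg >= 56 or doors <= 5 → -2
vin=U65: mpg >= 56 or doors <= 5 → -4
vin=U86: mpg >= 56 or doors <= 5 → -2
vin=U98: mpg >= 56 or doors <= 5 → -4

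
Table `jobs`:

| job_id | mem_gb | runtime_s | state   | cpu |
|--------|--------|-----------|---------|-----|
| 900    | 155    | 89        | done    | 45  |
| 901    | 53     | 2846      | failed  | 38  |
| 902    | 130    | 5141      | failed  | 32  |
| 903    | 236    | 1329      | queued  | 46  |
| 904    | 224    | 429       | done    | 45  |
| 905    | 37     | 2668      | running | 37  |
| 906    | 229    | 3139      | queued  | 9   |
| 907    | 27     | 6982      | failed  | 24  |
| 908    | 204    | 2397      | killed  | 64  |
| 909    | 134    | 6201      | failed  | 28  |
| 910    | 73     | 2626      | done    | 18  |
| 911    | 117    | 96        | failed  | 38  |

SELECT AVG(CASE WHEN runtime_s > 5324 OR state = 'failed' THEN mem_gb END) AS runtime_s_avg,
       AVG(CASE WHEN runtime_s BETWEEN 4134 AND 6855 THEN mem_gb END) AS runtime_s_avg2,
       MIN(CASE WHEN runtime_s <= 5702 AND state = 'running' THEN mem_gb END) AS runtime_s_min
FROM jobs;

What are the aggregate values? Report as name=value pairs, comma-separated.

runtime_s_avg=92.2, runtime_s_avg2=132, runtime_s_min=37

[runtime_s_avg: runtime_s > 5324 OR state = 'failed']
job_id=900: ✗
job_id=901: ✓ → 53
job_id=902: ✓ → 130
job_id=903: ✗
job_id=904: ✗
job_id=905: ✗
job_id=906: ✗
job_id=907: ✓ → 27
job_id=908: ✗
job_id=909: ✓ → 134
job_id=910: ✗
job_id=911: ✓ → 117
runtime_s_avg = (53 + 130 + 27 + 134 + 117) / 5 = 92.2
—
[runtime_s_avg2: runtime_s BETWEEN 4134 AND 6855]
job_id=900: ✗
job_id=901: ✗
job_id=902: ✓ → 130
job_id=903: ✗
job_id=904: ✗
job_id=905: ✗
job_id=906: ✗
job_id=907: ✗
job_id=908: ✗
job_id=909: ✓ → 134
job_id=910: ✗
job_id=911: ✗
runtime_s_avg2 = (130 + 134) / 2 = 132
—
[runtime_s_min: runtime_s <= 5702 AND state = 'running']
job_id=900: ✗
job_id=901: ✗
job_id=902: ✗
job_id=903: ✗
job_id=904: ✗
job_id=905: ✓ → 37
job_id=906: ✗
job_id=907: ✗
job_id=908: ✗
job_id=909: ✗
job_id=910: ✗
job_id=911: ✗
runtime_s_min = MIN(37) = 37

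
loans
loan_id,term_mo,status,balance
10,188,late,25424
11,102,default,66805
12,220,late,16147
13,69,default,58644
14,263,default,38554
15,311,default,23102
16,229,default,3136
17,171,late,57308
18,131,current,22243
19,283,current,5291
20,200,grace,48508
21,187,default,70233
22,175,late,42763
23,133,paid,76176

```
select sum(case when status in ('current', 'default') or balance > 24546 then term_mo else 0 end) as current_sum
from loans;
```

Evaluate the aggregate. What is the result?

loan_id=10: ✓ → 188
loan_id=11: ✓ → 102
loan_id=12: ✗
loan_id=13: ✓ → 69
loan_id=14: ✓ → 263
loan_id=15: ✓ → 311
loan_id=16: ✓ → 229
loan_id=17: ✓ → 171
loan_id=18: ✓ → 131
loan_id=19: ✓ → 283
loan_id=20: ✓ → 200
loan_id=21: ✓ → 187
loan_id=22: ✓ → 175
loan_id=23: ✓ → 133
current_sum = 188 + 102 + 69 + 263 + 311 + 229 + 171 + 131 + 283 + 200 + 187 + 175 + 133 = 2442

2442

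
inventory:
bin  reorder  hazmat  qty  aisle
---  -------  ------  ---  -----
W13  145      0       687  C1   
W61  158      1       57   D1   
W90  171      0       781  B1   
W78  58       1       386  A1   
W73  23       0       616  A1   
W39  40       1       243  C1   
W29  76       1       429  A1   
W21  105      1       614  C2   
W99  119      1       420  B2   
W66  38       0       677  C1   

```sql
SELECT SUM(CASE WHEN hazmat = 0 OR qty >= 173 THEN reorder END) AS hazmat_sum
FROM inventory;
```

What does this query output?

bin=W13: ✓ → 145
bin=W61: ✗
bin=W90: ✓ → 171
bin=W78: ✓ → 58
bin=W73: ✓ → 23
bin=W39: ✓ → 40
bin=W29: ✓ → 76
bin=W21: ✓ → 105
bin=W99: ✓ → 119
bin=W66: ✓ → 38
hazmat_sum = 145 + 171 + 58 + 23 + 40 + 76 + 105 + 119 + 38 = 775

775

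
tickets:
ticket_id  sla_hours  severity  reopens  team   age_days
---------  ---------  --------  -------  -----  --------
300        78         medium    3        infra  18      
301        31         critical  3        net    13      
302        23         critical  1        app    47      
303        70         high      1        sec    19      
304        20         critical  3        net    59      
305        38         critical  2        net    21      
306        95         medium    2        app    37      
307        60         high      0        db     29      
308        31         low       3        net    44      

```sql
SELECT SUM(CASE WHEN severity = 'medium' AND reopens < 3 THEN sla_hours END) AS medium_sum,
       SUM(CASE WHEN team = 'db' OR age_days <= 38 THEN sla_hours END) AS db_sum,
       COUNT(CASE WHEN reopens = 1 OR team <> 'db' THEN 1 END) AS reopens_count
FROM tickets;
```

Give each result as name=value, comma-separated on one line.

[medium_sum: severity = 'medium' AND reopens < 3]
ticket_id=300: ✗
ticket_id=301: ✗
ticket_id=302: ✗
ticket_id=303: ✗
ticket_id=304: ✗
ticket_id=305: ✗
ticket_id=306: ✓ → 95
ticket_id=307: ✗
ticket_id=308: ✗
medium_sum = 95
—
[db_sum: team = 'db' OR age_days <= 38]
ticket_id=300: ✓ → 78
ticket_id=301: ✓ → 31
ticket_id=302: ✗
ticket_id=303: ✓ → 70
ticket_id=304: ✗
ticket_id=305: ✓ → 38
ticket_id=306: ✓ → 95
ticket_id=307: ✓ → 60
ticket_id=308: ✗
db_sum = 78 + 31 + 70 + 38 + 95 + 60 = 372
—
[reopens_count: reopens = 1 OR team <> 'db']
ticket_id=300: ✓ → 1
ticket_id=301: ✓ → 1
ticket_id=302: ✓ → 1
ticket_id=303: ✓ → 1
ticket_id=304: ✓ → 1
ticket_id=305: ✓ → 1
ticket_id=306: ✓ → 1
ticket_id=307: ✗
ticket_id=308: ✓ → 1
reopens_count = COUNT(1, 1, 1, 1, 1, 1, 1, 1) = 8

medium_sum=95, db_sum=372, reopens_count=8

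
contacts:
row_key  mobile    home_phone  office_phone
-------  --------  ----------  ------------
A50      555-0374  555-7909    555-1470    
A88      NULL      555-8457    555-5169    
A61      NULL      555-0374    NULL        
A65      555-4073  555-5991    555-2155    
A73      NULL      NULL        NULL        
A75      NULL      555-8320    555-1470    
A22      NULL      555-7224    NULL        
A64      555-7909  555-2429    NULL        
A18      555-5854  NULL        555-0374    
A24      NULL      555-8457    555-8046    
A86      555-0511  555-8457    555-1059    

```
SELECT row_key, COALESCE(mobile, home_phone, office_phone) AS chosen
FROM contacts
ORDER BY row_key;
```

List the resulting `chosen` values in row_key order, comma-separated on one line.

row_key=A18: mobile=555-5854 → 555-5854
row_key=A22: mobile=NULL, home_phone=555-7224 → 555-7224
row_key=A24: mobile=NULL, home_phone=555-8457 → 555-8457
row_key=A50: mobile=555-0374 → 555-0374
row_key=A61: mobile=NULL, home_phone=555-0374 → 555-0374
row_key=A64: mobile=555-7909 → 555-7909
row_key=A65: mobile=555-4073 → 555-4073
row_key=A73: mobile=NULL, home_phone=NULL, office_phone=NULL (all NULL) → NULL
row_key=A75: mobile=NULL, home_phone=555-8320 → 555-8320
row_key=A86: mobile=555-0511 → 555-0511
row_key=A88: mobile=NULL, home_phone=555-8457 → 555-8457

555-5854, 555-7224, 555-8457, 555-0374, 555-0374, 555-7909, 555-4073, NULL, 555-8320, 555-0511, 555-8457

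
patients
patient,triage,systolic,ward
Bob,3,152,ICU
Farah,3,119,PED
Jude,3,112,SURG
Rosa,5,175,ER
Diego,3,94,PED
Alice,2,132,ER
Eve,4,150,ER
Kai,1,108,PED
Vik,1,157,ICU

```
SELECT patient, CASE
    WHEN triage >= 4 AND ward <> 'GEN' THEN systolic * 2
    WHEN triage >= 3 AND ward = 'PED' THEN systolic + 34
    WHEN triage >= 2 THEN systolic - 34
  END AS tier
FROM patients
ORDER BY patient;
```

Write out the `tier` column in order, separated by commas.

patient=Alice: triage >= 2 → 98
patient=Bob: triage >= 2 → 118
patient=Diego: triage >= 3 AND ward = 'PED' → 128
patient=Eve: triage >= 4 AND ward <> 'GEN' → 300
patient=Farah: triage >= 3 AND ward = 'PED' → 153
patient=Jude: triage >= 2 → 78
patient=Kai: (no match → NULL) → NULL
patient=Rosa: triage >= 4 AND ward <> 'GEN' → 350
patient=Vik: (no match → NULL) → NULL

98, 118, 128, 300, 153, 78, NULL, 350, NULL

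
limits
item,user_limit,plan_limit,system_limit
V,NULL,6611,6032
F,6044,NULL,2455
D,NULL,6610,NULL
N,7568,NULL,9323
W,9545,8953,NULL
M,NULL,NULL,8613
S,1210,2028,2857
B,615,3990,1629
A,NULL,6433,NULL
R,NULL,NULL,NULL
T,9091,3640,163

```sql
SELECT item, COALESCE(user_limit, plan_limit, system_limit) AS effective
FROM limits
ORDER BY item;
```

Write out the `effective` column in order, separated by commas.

6433, 615, 6610, 6044, 8613, 7568, NULL, 1210, 9091, 6611, 9545

item=A: user_limit=NULL, plan_limit=6433 → 6433
item=B: user_limit=615 → 615
item=D: user_limit=NULL, plan_limit=6610 → 6610
item=F: user_limit=6044 → 6044
item=M: user_limit=NULL, plan_limit=NULL, system_limit=8613 → 8613
item=N: user_limit=7568 → 7568
item=R: user_limit=NULL, plan_limit=NULL, system_limit=NULL (all NULL) → NULL
item=S: user_limit=1210 → 1210
item=T: user_limit=9091 → 9091
item=V: user_limit=NULL, plan_limit=6611 → 6611
item=W: user_limit=9545 → 9545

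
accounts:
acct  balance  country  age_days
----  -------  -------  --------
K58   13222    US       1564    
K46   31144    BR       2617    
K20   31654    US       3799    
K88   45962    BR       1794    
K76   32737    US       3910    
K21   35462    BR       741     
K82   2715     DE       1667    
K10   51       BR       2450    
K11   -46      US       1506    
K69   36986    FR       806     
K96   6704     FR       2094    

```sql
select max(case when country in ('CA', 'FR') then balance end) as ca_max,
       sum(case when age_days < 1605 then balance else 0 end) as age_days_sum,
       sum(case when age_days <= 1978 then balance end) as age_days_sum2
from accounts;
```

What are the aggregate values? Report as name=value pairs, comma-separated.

[ca_max: country in ('CA', 'FR')]
acct=K58: ✗
acct=K46: ✗
acct=K20: ✗
acct=K88: ✗
acct=K76: ✗
acct=K21: ✗
acct=K82: ✗
acct=K10: ✗
acct=K11: ✗
acct=K69: ✓ → 36986
acct=K96: ✓ → 6704
ca_max = MAX(36986, 6704) = 36986
—
[age_days_sum: age_days < 1605]
acct=K58: ✓ → 13222
acct=K46: ✗
acct=K20: ✗
acct=K88: ✗
acct=K76: ✗
acct=K21: ✓ → 35462
acct=K82: ✗
acct=K10: ✗
acct=K11: ✓ → -46
acct=K69: ✓ → 36986
acct=K96: ✗
age_days_sum = 13222 + 35462 + -46 + 36986 = 85624
—
[age_days_sum2: age_days <= 1978]
acct=K58: ✓ → 13222
acct=K46: ✗
acct=K20: ✗
acct=K88: ✓ → 45962
acct=K76: ✗
acct=K21: ✓ → 35462
acct=K82: ✓ → 2715
acct=K10: ✗
acct=K11: ✓ → -46
acct=K69: ✓ → 36986
acct=K96: ✗
age_days_sum2 = 13222 + 45962 + 35462 + 2715 + -46 + 36986 = 134301

ca_max=36986, age_days_sum=85624, age_days_sum2=134301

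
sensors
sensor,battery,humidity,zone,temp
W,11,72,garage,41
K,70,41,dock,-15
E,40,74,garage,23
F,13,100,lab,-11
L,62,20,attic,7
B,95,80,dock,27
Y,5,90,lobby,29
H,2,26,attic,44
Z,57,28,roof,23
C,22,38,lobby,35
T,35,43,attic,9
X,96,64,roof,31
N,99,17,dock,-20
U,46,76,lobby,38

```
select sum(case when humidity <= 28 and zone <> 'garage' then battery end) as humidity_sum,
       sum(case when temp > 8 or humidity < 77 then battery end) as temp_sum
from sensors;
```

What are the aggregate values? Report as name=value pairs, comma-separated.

humidity_sum=220, temp_sum=640

[humidity_sum: humidity <= 28 and zone <> 'garage']
sensor=W: ✗
sensor=K: ✗
sensor=E: ✗
sensor=F: ✗
sensor=L: ✓ → 62
sensor=B: ✗
sensor=Y: ✗
sensor=H: ✓ → 2
sensor=Z: ✓ → 57
sensor=C: ✗
sensor=T: ✗
sensor=X: ✗
sensor=N: ✓ → 99
sensor=U: ✗
humidity_sum = 62 + 2 + 57 + 99 = 220
—
[temp_sum: temp > 8 or humidity < 77]
sensor=W: ✓ → 11
sensor=K: ✓ → 70
sensor=E: ✓ → 40
sensor=F: ✗
sensor=L: ✓ → 62
sensor=B: ✓ → 95
sensor=Y: ✓ → 5
sensor=H: ✓ → 2
sensor=Z: ✓ → 57
sensor=C: ✓ → 22
sensor=T: ✓ → 35
sensor=X: ✓ → 96
sensor=N: ✓ → 99
sensor=U: ✓ → 46
temp_sum = 11 + 70 + 40 + 62 + 95 + 5 + 2 + 57 + 22 + 35 + 96 + 99 + 46 = 640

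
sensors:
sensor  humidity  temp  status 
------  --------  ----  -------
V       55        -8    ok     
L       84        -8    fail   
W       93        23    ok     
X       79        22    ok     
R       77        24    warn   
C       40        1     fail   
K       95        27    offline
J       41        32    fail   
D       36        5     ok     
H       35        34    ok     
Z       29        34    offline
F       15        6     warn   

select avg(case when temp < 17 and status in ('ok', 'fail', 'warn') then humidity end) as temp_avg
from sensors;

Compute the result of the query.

46

sensor=V: ✓ → 55
sensor=L: ✓ → 84
sensor=W: ✗
sensor=X: ✗
sensor=R: ✗
sensor=C: ✓ → 40
sensor=K: ✗
sensor=J: ✗
sensor=D: ✓ → 36
sensor=H: ✗
sensor=Z: ✗
sensor=F: ✓ → 15
temp_avg = (55 + 84 + 40 + 36 + 15) / 5 = 46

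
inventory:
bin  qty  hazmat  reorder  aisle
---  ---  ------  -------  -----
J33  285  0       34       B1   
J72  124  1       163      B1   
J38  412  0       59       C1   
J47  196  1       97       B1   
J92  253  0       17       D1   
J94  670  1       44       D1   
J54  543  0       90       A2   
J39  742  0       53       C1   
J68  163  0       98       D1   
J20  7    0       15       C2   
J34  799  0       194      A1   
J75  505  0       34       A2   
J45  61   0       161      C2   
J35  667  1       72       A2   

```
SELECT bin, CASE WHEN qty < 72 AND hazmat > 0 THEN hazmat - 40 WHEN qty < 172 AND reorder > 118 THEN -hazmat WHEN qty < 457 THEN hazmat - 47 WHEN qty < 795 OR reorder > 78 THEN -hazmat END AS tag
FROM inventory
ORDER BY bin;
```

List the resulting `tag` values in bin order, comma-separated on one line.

-47, -47, 0, -1, -47, 0, 0, -46, 0, -47, -1, 0, -47, -1

bin=J20: qty < 457 → -47
bin=J33: qty < 457 → -47
bin=J34: qty < 795 OR reorder > 78 → 0
bin=J35: qty < 795 OR reorder > 78 → -1
bin=J38: qty < 457 → -47
bin=J39: qty < 795 OR reorder > 78 → 0
bin=J45: qty < 172 AND reorder > 118 → 0
bin=J47: qty < 457 → -46
bin=J54: qty < 795 OR reorder > 78 → 0
bin=J68: qty < 457 → -47
bin=J72: qty < 172 AND reorder > 118 → -1
bin=J75: qty < 795 OR reorder > 78 → 0
bin=J92: qty < 457 → -47
bin=J94: qty < 795 OR reorder > 78 → -1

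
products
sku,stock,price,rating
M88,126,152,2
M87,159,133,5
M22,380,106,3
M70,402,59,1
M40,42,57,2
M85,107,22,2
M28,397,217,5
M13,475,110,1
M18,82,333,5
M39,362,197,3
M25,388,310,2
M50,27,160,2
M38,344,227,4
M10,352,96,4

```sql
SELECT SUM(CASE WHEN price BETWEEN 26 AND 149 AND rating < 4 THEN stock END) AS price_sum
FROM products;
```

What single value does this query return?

sku=M88: ✗
sku=M87: ✗
sku=M22: ✓ → 380
sku=M70: ✓ → 402
sku=M40: ✓ → 42
sku=M85: ✗
sku=M28: ✗
sku=M13: ✓ → 475
sku=M18: ✗
sku=M39: ✗
sku=M25: ✗
sku=M50: ✗
sku=M38: ✗
sku=M10: ✗
price_sum = 380 + 402 + 42 + 475 = 1299

1299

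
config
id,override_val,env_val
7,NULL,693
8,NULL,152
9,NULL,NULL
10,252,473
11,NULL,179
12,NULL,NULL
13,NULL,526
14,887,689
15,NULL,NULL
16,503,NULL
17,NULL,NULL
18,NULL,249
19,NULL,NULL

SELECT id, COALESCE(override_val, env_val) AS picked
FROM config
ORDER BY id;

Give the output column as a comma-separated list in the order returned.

id=7: override_val=NULL, env_val=693 → 693
id=8: override_val=NULL, env_val=152 → 152
id=9: override_val=NULL, env_val=NULL (all NULL) → NULL
id=10: override_val=252 → 252
id=11: override_val=NULL, env_val=179 → 179
id=12: override_val=NULL, env_val=NULL (all NULL) → NULL
id=13: override_val=NULL, env_val=526 → 526
id=14: override_val=887 → 887
id=15: override_val=NULL, env_val=NULL (all NULL) → NULL
id=16: override_val=503 → 503
id=17: override_val=NULL, env_val=NULL (all NULL) → NULL
id=18: override_val=NULL, env_val=249 → 249
id=19: override_val=NULL, env_val=NULL (all NULL) → NULL

693, 152, NULL, 252, 179, NULL, 526, 887, NULL, 503, NULL, 249, NULL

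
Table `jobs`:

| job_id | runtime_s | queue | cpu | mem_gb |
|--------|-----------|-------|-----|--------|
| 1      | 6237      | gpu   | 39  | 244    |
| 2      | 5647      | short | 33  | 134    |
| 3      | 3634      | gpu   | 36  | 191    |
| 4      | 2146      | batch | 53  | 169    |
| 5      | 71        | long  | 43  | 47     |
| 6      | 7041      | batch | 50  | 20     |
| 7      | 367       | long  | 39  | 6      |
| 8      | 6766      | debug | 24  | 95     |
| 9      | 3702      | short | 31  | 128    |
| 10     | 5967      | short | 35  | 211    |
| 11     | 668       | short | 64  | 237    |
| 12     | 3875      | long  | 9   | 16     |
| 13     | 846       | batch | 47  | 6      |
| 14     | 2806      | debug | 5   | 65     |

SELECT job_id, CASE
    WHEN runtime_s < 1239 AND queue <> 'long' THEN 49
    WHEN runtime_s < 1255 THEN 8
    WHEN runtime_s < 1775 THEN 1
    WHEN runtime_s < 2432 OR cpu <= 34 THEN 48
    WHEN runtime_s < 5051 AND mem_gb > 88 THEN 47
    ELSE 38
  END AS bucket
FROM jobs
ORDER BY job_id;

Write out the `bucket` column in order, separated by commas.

job_id=1: ELSE → 38
job_id=2: runtime_s < 2432 OR cpu <= 34 → 48
job_id=3: runtime_s < 5051 AND mem_gb > 88 → 47
job_id=4: runtime_s < 2432 OR cpu <= 34 → 48
job_id=5: runtime_s < 1255 → 8
job_id=6: ELSE → 38
job_id=7: runtime_s < 1255 → 8
job_id=8: runtime_s < 2432 OR cpu <= 34 → 48
job_id=9: runtime_s < 2432 OR cpu <= 34 → 48
job_id=10: ELSE → 38
job_id=11: runtime_s < 1239 AND queue <> 'long' → 49
job_id=12: runtime_s < 2432 OR cpu <= 34 → 48
job_id=13: runtime_s < 1239 AND queue <> 'long' → 49
job_id=14: runtime_s < 2432 OR cpu <= 34 → 48

38, 48, 47, 48, 8, 38, 8, 48, 48, 38, 49, 48, 49, 48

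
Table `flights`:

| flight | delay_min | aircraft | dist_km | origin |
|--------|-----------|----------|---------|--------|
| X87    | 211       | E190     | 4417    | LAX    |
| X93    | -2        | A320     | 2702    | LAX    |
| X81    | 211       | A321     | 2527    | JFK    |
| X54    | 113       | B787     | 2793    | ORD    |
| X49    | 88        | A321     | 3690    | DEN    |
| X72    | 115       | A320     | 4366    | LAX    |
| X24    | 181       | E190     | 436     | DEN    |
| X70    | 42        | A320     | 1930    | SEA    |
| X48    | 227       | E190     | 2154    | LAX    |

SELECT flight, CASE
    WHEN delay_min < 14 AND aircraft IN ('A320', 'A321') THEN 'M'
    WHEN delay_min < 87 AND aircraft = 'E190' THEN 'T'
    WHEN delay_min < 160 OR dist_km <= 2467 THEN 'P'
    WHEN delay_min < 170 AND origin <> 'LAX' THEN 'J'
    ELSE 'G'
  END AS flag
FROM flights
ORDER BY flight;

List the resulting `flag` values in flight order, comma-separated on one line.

P, P, P, P, P, P, G, G, M

flight=X24: delay_min < 160 OR dist_km <= 2467 → P
flight=X48: delay_min < 160 OR dist_km <= 2467 → P
flight=X49: delay_min < 160 OR dist_km <= 2467 → P
flight=X54: delay_min < 160 OR dist_km <= 2467 → P
flight=X70: delay_min < 160 OR dist_km <= 2467 → P
flight=X72: delay_min < 160 OR dist_km <= 2467 → P
flight=X81: ELSE → G
flight=X87: ELSE → G
flight=X93: delay_min < 14 AND aircraft IN ('A320', 'A321') → M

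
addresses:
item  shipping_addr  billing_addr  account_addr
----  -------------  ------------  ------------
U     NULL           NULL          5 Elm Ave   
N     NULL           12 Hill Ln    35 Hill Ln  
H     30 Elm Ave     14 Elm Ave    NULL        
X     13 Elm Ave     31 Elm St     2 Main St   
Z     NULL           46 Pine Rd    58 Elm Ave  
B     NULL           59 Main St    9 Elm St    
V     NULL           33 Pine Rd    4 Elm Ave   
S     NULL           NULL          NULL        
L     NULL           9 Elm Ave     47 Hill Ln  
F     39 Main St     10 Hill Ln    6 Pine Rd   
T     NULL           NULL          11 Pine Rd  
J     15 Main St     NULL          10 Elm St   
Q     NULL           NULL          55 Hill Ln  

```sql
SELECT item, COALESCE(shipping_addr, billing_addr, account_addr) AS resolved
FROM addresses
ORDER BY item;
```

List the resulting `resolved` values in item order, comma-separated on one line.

59 Main St, 39 Main St, 30 Elm Ave, 15 Main St, 9 Elm Ave, 12 Hill Ln, 55 Hill Ln, NULL, 11 Pine Rd, 5 Elm Ave, 33 Pine Rd, 13 Elm Ave, 46 Pine Rd

item=B: shipping_addr=NULL, billing_addr=59 Main St → 59 Main St
item=F: shipping_addr=39 Main St → 39 Main St
item=H: shipping_addr=30 Elm Ave → 30 Elm Ave
item=J: shipping_addr=15 Main St → 15 Main St
item=L: shipping_addr=NULL, billing_addr=9 Elm Ave → 9 Elm Ave
item=N: shipping_addr=NULL, billing_addr=12 Hill Ln → 12 Hill Ln
item=Q: shipping_addr=NULL, billing_addr=NULL, account_addr=55 Hill Ln → 55 Hill Ln
item=S: shipping_addr=NULL, billing_addr=NULL, account_addr=NULL (all NULL) → NULL
item=T: shipping_addr=NULL, billing_addr=NULL, account_addr=11 Pine Rd → 11 Pine Rd
item=U: shipping_addr=NULL, billing_addr=NULL, account_addr=5 Elm Ave → 5 Elm Ave
item=V: shipping_addr=NULL, billing_addr=33 Pine Rd → 33 Pine Rd
item=X: shipping_addr=13 Elm Ave → 13 Elm Ave
item=Z: shipping_addr=NULL, billing_addr=46 Pine Rd → 46 Pine Rd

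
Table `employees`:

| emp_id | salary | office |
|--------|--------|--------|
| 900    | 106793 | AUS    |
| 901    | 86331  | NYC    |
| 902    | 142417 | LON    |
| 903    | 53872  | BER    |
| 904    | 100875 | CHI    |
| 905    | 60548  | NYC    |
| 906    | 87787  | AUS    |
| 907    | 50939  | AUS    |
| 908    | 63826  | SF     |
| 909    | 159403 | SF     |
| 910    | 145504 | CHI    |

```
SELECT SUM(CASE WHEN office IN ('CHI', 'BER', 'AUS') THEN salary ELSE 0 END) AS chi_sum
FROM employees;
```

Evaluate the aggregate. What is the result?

545770

emp_id=900: ✓ → 106793
emp_id=901: ✗
emp_id=902: ✗
emp_id=903: ✓ → 53872
emp_id=904: ✓ → 100875
emp_id=905: ✗
emp_id=906: ✓ → 87787
emp_id=907: ✓ → 50939
emp_id=908: ✗
emp_id=909: ✗
emp_id=910: ✓ → 145504
chi_sum = 106793 + 53872 + 100875 + 87787 + 50939 + 145504 = 545770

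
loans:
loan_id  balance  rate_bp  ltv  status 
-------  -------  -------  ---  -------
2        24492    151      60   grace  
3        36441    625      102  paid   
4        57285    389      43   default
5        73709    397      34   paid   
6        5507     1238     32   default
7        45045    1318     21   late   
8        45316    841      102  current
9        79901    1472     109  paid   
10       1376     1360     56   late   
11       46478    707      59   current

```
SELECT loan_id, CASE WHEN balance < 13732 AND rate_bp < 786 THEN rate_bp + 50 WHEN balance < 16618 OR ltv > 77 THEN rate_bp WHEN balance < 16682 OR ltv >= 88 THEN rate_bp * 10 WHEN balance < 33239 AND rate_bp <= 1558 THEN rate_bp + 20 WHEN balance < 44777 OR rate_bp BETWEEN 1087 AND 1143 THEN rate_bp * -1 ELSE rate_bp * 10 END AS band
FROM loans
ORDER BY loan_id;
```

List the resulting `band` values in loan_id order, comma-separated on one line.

loan_id=2: balance < 33239 AND rate_bp <= 1558 → 171
loan_id=3: balance < 16618 OR ltv > 77 → 625
loan_id=4: ELSE → 3890
loan_id=5: ELSE → 3970
loan_id=6: balance < 16618 OR ltv > 77 → 1238
loan_id=7: ELSE → 13180
loan_id=8: balance < 16618 OR ltv > 77 → 841
loan_id=9: balance < 16618 OR ltv > 77 → 1472
loan_id=10: balance < 16618 OR ltv > 77 → 1360
loan_id=11: ELSE → 7070

171, 625, 3890, 3970, 1238, 13180, 841, 1472, 1360, 7070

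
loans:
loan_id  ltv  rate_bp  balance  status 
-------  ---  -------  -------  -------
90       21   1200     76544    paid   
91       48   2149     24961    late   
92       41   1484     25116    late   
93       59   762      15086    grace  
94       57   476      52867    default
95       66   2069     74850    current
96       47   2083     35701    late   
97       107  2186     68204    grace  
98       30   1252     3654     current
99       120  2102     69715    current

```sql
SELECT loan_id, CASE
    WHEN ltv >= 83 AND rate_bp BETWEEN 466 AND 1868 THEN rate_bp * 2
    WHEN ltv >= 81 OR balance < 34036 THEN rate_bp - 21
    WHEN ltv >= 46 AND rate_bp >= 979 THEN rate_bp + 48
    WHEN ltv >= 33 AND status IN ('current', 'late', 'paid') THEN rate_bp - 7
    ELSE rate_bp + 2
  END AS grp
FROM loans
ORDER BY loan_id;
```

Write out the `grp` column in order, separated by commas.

1202, 2128, 1463, 741, 478, 2117, 2131, 2165, 1231, 2081

loan_id=90: ELSE → 1202
loan_id=91: ltv >= 81 OR balance < 34036 → 2128
loan_id=92: ltv >= 81 OR balance < 34036 → 1463
loan_id=93: ltv >= 81 OR balance < 34036 → 741
loan_id=94: ELSE → 478
loan_id=95: ltv >= 46 AND rate_bp >= 979 → 2117
loan_id=96: ltv >= 46 AND rate_bp >= 979 → 2131
loan_id=97: ltv >= 81 OR balance < 34036 → 2165
loan_id=98: ltv >= 81 OR balance < 34036 → 1231
loan_id=99: ltv >= 81 OR balance < 34036 → 2081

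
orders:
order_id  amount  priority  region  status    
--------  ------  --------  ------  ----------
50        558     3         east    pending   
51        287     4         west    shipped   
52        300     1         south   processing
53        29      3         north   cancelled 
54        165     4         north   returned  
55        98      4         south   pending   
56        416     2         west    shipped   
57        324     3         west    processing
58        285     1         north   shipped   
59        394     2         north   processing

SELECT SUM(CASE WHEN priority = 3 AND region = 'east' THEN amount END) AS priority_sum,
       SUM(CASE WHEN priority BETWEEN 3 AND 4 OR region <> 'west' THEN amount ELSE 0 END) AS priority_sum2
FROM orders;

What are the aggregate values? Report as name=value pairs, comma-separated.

[priority_sum: priority = 3 AND region = 'east']
order_id=50: ✓ → 558
order_id=51: ✗
order_id=52: ✗
order_id=53: ✗
order_id=54: ✗
order_id=55: ✗
order_id=56: ✗
order_id=57: ✗
order_id=58: ✗
order_id=59: ✗
priority_sum = 558
—
[priority_sum2: priority BETWEEN 3 AND 4 OR region <> 'west']
order_id=50: ✓ → 558
order_id=51: ✓ → 287
order_id=52: ✓ → 300
order_id=53: ✓ → 29
order_id=54: ✓ → 165
order_id=55: ✓ → 98
order_id=56: ✗
order_id=57: ✓ → 324
order_id=58: ✓ → 285
order_id=59: ✓ → 394
priority_sum2 = 558 + 287 + 300 + 29 + 165 + 98 + 324 + 285 + 394 = 2440

priority_sum=558, priority_sum2=2440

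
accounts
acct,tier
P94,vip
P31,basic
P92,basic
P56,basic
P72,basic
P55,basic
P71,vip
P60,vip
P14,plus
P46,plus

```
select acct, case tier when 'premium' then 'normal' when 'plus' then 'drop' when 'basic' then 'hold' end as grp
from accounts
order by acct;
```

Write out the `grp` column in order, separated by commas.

acct=P14: tier='plus' → drop
acct=P31: tier='basic' → hold
acct=P46: tier='plus' → drop
acct=P55: tier='basic' → hold
acct=P56: tier='basic' → hold
acct=P60: (no match → NULL) → NULL
acct=P71: (no match → NULL) → NULL
acct=P72: tier='basic' → hold
acct=P92: tier='basic' → hold
acct=P94: (no match → NULL) → NULL

drop, hold, drop, hold, hold, NULL, NULL, hold, hold, NULL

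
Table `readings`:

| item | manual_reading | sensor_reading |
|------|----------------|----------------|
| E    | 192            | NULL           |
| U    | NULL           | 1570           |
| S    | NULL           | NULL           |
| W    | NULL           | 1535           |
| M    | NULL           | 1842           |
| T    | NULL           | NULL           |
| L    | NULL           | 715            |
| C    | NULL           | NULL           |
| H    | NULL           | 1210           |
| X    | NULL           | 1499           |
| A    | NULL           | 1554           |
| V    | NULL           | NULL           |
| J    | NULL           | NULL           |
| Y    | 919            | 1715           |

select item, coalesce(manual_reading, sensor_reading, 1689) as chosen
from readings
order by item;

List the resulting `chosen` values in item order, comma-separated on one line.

1554, 1689, 192, 1210, 1689, 715, 1842, 1689, 1689, 1570, 1689, 1535, 1499, 919

item=A: manual_reading=NULL, sensor_reading=1554 → 1554
item=C: manual_reading=NULL, sensor_reading=NULL, → literal 1689 → 1689
item=E: manual_reading=192 → 192
item=H: manual_reading=NULL, sensor_reading=1210 → 1210
item=J: manual_reading=NULL, sensor_reading=NULL, → literal 1689 → 1689
item=L: manual_reading=NULL, sensor_reading=715 → 715
item=M: manual_reading=NULL, sensor_reading=1842 → 1842
item=S: manual_reading=NULL, sensor_reading=NULL, → literal 1689 → 1689
item=T: manual_reading=NULL, sensor_reading=NULL, → literal 1689 → 1689
item=U: manual_reading=NULL, sensor_reading=1570 → 1570
item=V: manual_reading=NULL, sensor_reading=NULL, → literal 1689 → 1689
item=W: manual_reading=NULL, sensor_reading=1535 → 1535
item=X: manual_reading=NULL, sensor_reading=1499 → 1499
item=Y: manual_reading=919 → 919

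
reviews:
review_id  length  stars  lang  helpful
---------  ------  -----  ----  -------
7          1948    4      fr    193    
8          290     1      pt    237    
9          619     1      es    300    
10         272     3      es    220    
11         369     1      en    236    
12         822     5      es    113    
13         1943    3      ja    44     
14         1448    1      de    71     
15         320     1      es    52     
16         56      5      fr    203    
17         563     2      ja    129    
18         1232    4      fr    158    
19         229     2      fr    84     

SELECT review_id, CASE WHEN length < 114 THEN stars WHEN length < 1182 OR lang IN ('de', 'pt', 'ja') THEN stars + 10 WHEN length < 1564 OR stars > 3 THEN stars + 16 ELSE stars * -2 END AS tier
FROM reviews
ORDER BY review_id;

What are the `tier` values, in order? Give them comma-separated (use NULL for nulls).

20, 11, 11, 13, 11, 15, 13, 11, 11, 5, 12, 20, 12

review_id=7: length < 1564 OR stars > 3 → 20
review_id=8: length < 1182 OR lang IN ('de', 'pt', 'ja') → 11
review_id=9: length < 1182 OR lang IN ('de', 'pt', 'ja') → 11
review_id=10: length < 1182 OR lang IN ('de', 'pt', 'ja') → 13
review_id=11: length < 1182 OR lang IN ('de', 'pt', 'ja') → 11
review_id=12: length < 1182 OR lang IN ('de', 'pt', 'ja') → 15
review_id=13: length < 1182 OR lang IN ('de', 'pt', 'ja') → 13
review_id=14: length < 1182 OR lang IN ('de', 'pt', 'ja') → 11
review_id=15: length < 1182 OR lang IN ('de', 'pt', 'ja') → 11
review_id=16: length < 114 → 5
review_id=17: length < 1182 OR lang IN ('de', 'pt', 'ja') → 12
review_id=18: length < 1564 OR stars > 3 → 20
review_id=19: length < 1182 OR lang IN ('de', 'pt', 'ja') → 12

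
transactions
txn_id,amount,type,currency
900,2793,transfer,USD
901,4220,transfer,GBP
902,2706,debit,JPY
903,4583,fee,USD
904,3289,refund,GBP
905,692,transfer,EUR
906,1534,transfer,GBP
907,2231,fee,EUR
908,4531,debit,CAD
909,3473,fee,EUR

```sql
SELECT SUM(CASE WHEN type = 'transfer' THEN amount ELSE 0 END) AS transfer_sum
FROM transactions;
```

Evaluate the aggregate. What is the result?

9239

txn_id=900: ✓ → 2793
txn_id=901: ✓ → 4220
txn_id=902: ✗
txn_id=903: ✗
txn_id=904: ✗
txn_id=905: ✓ → 692
txn_id=906: ✓ → 1534
txn_id=907: ✗
txn_id=908: ✗
txn_id=909: ✗
transfer_sum = 2793 + 4220 + 692 + 1534 = 9239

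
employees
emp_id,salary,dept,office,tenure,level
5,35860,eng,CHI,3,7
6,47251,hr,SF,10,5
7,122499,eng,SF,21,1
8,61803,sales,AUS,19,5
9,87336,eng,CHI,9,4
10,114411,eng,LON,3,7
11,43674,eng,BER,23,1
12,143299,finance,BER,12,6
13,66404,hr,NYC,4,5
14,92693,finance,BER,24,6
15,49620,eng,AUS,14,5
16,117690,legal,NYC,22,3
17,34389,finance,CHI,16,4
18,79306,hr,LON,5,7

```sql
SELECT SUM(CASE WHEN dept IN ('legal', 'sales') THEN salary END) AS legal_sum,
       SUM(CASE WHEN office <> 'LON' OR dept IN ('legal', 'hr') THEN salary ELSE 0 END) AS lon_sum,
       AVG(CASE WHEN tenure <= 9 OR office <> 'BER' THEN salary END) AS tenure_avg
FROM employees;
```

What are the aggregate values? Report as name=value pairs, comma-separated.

legal_sum=179493, lon_sum=981824, tenure_avg=74233.5454545455

[legal_sum: dept IN ('legal', 'sales')]
emp_id=5: ✗
emp_id=6: ✗
emp_id=7: ✗
emp_id=8: ✓ → 61803
emp_id=9: ✗
emp_id=10: ✗
emp_id=11: ✗
emp_id=12: ✗
emp_id=13: ✗
emp_id=14: ✗
emp_id=15: ✗
emp_id=16: ✓ → 117690
emp_id=17: ✗
emp_id=18: ✗
legal_sum = 61803 + 117690 = 179493
—
[lon_sum: office <> 'LON' OR dept IN ('legal', 'hr')]
emp_id=5: ✓ → 35860
emp_id=6: ✓ → 47251
emp_id=7: ✓ → 122499
emp_id=8: ✓ → 61803
emp_id=9: ✓ → 87336
emp_id=10: ✗
emp_id=11: ✓ → 43674
emp_id=12: ✓ → 143299
emp_id=13: ✓ → 66404
emp_id=14: ✓ → 92693
emp_id=15: ✓ → 49620
emp_id=16: ✓ → 117690
emp_id=17: ✓ → 34389
emp_id=18: ✓ → 79306
lon_sum = 35860 + 47251 + 122499 + 61803 + 87336 + 43674 + 143299 + 66404 + 92693 + 49620 + 117690 + 34389 + 79306 = 981824
—
[tenure_avg: tenure <= 9 OR office <> 'BER']
emp_id=5: ✓ → 35860
emp_id=6: ✓ → 47251
emp_id=7: ✓ → 122499
emp_id=8: ✓ → 61803
emp_id=9: ✓ → 87336
emp_id=10: ✓ → 114411
emp_id=11: ✗
emp_id=12: ✗
emp_id=13: ✓ → 66404
emp_id=14: ✗
emp_id=15: ✓ → 49620
emp_id=16: ✓ → 117690
emp_id=17: ✓ → 34389
emp_id=18: ✓ → 79306
tenure_avg = (35860 + 47251 + 122499 + 61803 + 87336 + 114411 + 66404 + 49620 + 117690 + 34389 + 79306) / 11 = 74233.5454545455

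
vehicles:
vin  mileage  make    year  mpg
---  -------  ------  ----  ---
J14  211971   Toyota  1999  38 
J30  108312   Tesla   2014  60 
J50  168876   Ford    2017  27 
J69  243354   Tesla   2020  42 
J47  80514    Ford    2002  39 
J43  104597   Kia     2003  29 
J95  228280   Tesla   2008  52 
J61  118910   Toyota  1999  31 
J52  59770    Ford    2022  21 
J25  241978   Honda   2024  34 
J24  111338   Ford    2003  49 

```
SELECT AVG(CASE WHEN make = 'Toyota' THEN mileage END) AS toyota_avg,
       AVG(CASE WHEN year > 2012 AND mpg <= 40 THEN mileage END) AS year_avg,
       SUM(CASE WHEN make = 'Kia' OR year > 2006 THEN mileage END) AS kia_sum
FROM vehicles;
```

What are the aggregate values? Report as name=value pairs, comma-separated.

[toyota_avg: make = 'Toyota']
vin=J14: ✓ → 211971
vin=J30: ✗
vin=J50: ✗
vin=J69: ✗
vin=J47: ✗
vin=J43: ✗
vin=J95: ✗
vin=J61: ✓ → 118910
vin=J52: ✗
vin=J25: ✗
vin=J24: ✗
toyota_avg = (211971 + 118910) / 2 = 165440.5
—
[year_avg: year > 2012 AND mpg <= 40]
vin=J14: ✗
vin=J30: ✗
vin=J50: ✓ → 168876
vin=J69: ✗
vin=J47: ✗
vin=J43: ✗
vin=J95: ✗
vin=J61: ✗
vin=J52: ✓ → 59770
vin=J25: ✓ → 241978
vin=J24: ✗
year_avg = (168876 + 59770 + 241978) / 3 = 156874.6666666667
—
[kia_sum: make = 'Kia' OR year > 2006]
vin=J14: ✗
vin=J30: ✓ → 108312
vin=J50: ✓ → 168876
vin=J69: ✓ → 243354
vin=J47: ✗
vin=J43: ✓ → 104597
vin=J95: ✓ → 228280
vin=J61: ✗
vin=J52: ✓ → 59770
vin=J25: ✓ → 241978
vin=J24: ✗
kia_sum = 108312 + 168876 + 243354 + 104597 + 228280 + 59770 + 241978 = 1155167

toyota_avg=165440.5, year_avg=156874.6666666667, kia_sum=1155167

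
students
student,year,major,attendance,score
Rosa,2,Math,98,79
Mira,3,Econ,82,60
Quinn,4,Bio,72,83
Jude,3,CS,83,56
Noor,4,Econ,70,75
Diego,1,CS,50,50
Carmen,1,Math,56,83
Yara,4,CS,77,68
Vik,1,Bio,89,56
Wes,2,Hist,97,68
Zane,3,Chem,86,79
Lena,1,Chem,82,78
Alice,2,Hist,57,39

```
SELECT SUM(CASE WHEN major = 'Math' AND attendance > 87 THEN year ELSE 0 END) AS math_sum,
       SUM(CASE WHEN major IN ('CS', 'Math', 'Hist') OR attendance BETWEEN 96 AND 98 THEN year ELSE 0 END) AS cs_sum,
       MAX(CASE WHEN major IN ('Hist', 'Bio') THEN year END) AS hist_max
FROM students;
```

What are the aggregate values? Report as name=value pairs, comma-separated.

math_sum=2, cs_sum=15, hist_max=4

[math_sum: major = 'Math' AND attendance > 87]
student=Rosa: ✓ → 2
student=Mira: ✗
student=Quinn: ✗
student=Jude: ✗
student=Noor: ✗
student=Diego: ✗
student=Carmen: ✗
student=Yara: ✗
student=Vik: ✗
student=Wes: ✗
student=Zane: ✗
student=Lena: ✗
student=Alice: ✗
math_sum = 2
—
[cs_sum: major IN ('CS', 'Math', 'Hist') OR attendance BETWEEN 96 AND 98]
student=Rosa: ✓ → 2
student=Mira: ✗
student=Quinn: ✗
student=Jude: ✓ → 3
student=Noor: ✗
student=Diego: ✓ → 1
student=Carmen: ✓ → 1
student=Yara: ✓ → 4
student=Vik: ✗
student=Wes: ✓ → 2
student=Zane: ✗
student=Lena: ✗
student=Alice: ✓ → 2
cs_sum = 2 + 3 + 1 + 1 + 4 + 2 + 2 = 15
—
[hist_max: major IN ('Hist', 'Bio')]
student=Rosa: ✗
student=Mira: ✗
student=Quinn: ✓ → 4
student=Jude: ✗
student=Noor: ✗
student=Diego: ✗
student=Carmen: ✗
student=Yara: ✗
student=Vik: ✓ → 1
student=Wes: ✓ → 2
student=Zane: ✗
student=Lena: ✗
student=Alice: ✓ → 2
hist_max = MAX(4, 1, 2, 2) = 4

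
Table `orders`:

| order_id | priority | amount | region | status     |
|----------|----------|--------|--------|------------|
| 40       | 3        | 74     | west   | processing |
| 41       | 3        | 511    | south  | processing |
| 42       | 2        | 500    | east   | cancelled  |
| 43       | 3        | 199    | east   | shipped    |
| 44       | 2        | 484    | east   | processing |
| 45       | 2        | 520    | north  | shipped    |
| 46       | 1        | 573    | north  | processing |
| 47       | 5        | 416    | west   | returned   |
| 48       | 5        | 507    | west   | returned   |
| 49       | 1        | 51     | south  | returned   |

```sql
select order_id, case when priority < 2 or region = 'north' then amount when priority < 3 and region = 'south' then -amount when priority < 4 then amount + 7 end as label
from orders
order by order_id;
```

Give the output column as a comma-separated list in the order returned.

order_id=40: priority < 4 → 81
order_id=41: priority < 4 → 518
order_id=42: priority < 4 → 507
order_id=43: priority < 4 → 206
order_id=44: priority < 4 → 491
order_id=45: priority < 2 or region = 'north' → 520
order_id=46: priority < 2 or region = 'north' → 573
order_id=47: (no match → NULL) → NULL
order_id=48: (no match → NULL) → NULL
order_id=49: priority < 2 or region = 'north' → 51

81, 518, 507, 206, 491, 520, 573, NULL, NULL, 51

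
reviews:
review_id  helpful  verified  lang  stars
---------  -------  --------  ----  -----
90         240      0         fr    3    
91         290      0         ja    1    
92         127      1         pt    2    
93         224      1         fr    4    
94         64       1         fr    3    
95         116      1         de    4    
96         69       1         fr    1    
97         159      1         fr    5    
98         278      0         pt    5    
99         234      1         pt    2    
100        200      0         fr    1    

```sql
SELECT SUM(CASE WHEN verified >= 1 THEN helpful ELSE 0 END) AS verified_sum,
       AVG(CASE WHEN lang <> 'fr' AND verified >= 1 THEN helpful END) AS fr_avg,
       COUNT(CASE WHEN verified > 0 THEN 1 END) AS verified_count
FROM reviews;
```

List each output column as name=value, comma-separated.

[verified_sum: verified >= 1]
review_id=90: ✗
review_id=91: ✗
review_id=92: ✓ → 127
review_id=93: ✓ → 224
review_id=94: ✓ → 64
review_id=95: ✓ → 116
review_id=96: ✓ → 69
review_id=97: ✓ → 159
review_id=98: ✗
review_id=99: ✓ → 234
review_id=100: ✗
verified_sum = 127 + 224 + 64 + 116 + 69 + 159 + 234 = 993
—
[fr_avg: lang <> 'fr' AND verified >= 1]
review_id=90: ✗
review_id=91: ✗
review_id=92: ✓ → 127
review_id=93: ✗
review_id=94: ✗
review_id=95: ✓ → 116
review_id=96: ✗
review_id=97: ✗
review_id=98: ✗
review_id=99: ✓ → 234
review_id=100: ✗
fr_avg = (127 + 116 + 234) / 3 = 159
—
[verified_count: verified > 0]
review_id=90: ✗
review_id=91: ✗
review_id=92: ✓ → 1
review_id=93: ✓ → 1
review_id=94: ✓ → 1
review_id=95: ✓ → 1
review_id=96: ✓ → 1
review_id=97: ✓ → 1
review_id=98: ✗
review_id=99: ✓ → 1
review_id=100: ✗
verified_count = COUNT(1, 1, 1, 1, 1, 1, 1) = 7

verified_sum=993, fr_avg=159, verified_count=7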